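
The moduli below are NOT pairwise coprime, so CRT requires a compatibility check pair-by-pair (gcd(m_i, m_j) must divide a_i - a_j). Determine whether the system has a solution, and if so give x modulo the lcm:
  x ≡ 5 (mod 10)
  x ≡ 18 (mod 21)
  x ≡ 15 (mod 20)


Moduli 10, 21, 20 are not pairwise coprime, so CRT works modulo lcm(m_i) when all pairwise compatibility conditions hold.
Pairwise compatibility: gcd(m_i, m_j) must divide a_i - a_j for every pair.
Merge one congruence at a time:
  Start: x ≡ 5 (mod 10).
  Combine with x ≡ 18 (mod 21): gcd(10, 21) = 1; 18 - 5 = 13, which IS divisible by 1, so compatible.
    Write x = 5 + 10·t and substitute into x ≡ 18 (mod 21): 10·t ≡ 18 − 5 = 13 (mod 21).
    The inverse of 10 mod 21 is 19 (since 10·19 = 190 = 9·21 + 1), so t ≡ 19·13 = 247 ≡ 16 (mod 21).
    Then x = 5 + 10·16 = 165, valid modulo lcm(10, 21) = 210: x ≡ 165 (mod 210).
  Combine with x ≡ 15 (mod 20): gcd(210, 20) = 10; 15 - 165 = -150, which IS divisible by 10, so compatible.
    Write x = 165 + 210·t and substitute into x ≡ 15 (mod 20): 210·t ≡ 15 − 165 = -150 (mod 20).
    Divide the congruence (and modulus) by g = 10: 21·t ≡ -15 (mod 2).
    Reduce coefficients mod 2: 1·t ≡ 1 (mod 2).
    So t ≡ 1 (mod 2).
    Then x = 165 + 210·1 = 375, valid modulo lcm(210, 20) = 420: x ≡ 375 (mod 420).
Verify: 375 mod 10 = 5, 375 mod 21 = 18, 375 mod 20 = 15.

x ≡ 375 (mod 420).


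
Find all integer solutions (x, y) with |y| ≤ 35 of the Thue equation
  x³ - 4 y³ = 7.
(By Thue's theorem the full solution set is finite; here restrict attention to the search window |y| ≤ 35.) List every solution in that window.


The equation is x³ - 4y³ = 7. For fixed y, x³ = 4·y³ + 7, so a solution requires the RHS to be a perfect cube.
Strategy: iterate y from -35 to 35, compute RHS = 4·y³ + 7, and check whether it is a (positive or negative) perfect cube.
Check small values of y:
  y = 0: RHS = 7 is not a perfect cube.
  y = 1: RHS = 11 is not a perfect cube.
  y = -1: RHS = 3 is not a perfect cube.
  y = 2: RHS = 39 is not a perfect cube.
  y = -2: RHS = -25 is not a perfect cube.
  y = 3: RHS = 115 is not a perfect cube.
  y = -3: RHS = -101 is not a perfect cube.
Continuing the search up to |y| = 35 finds no solutions either.
No (x, y) in the scanned range satisfies the equation.

No integer solutions with |y| ≤ 35.


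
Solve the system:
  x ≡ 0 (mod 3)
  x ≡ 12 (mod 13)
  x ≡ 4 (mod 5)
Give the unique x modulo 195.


Moduli 3, 13, 5 are pairwise coprime; by CRT there is a unique solution modulo M = 3 · 13 · 5 = 195.
Solve pairwise, accumulating the modulus:
  Start with x ≡ 0 (mod 3).
  Combine with x ≡ 12 (mod 13): since gcd(3, 13) = 1, we get a unique residue mod 39.
    Write x = 0 + 3·t and substitute into x ≡ 12 (mod 13): 3·t ≡ 12 − 0 = 12 (mod 13).
    The inverse of 3 mod 13 is 9 (since 3·9 = 27 = 2·13 + 1), so t ≡ 9·12 = 108 ≡ 4 (mod 13).
    Then x = 0 + 3·4 = 12, valid modulo lcm(3, 13) = 39: x ≡ 12 (mod 39).
  Combine with x ≡ 4 (mod 5): since gcd(39, 5) = 1, we get a unique residue mod 195.
    Write x = 12 + 39·t and substitute into x ≡ 4 (mod 5): 39·t ≡ 4 − 12 = -8 (mod 5).
    Reduce coefficients mod 5: 4·t ≡ 2 (mod 5).
    The inverse of 4 mod 5 is 4 (since 4·4 = 16 = 3·5 + 1), so t ≡ 4·2 = 8 ≡ 3 (mod 5).
    Then x = 12 + 39·3 = 129, valid modulo lcm(39, 5) = 195: x ≡ 129 (mod 195).
Verify: 129 mod 3 = 0 ✓, 129 mod 13 = 12 ✓, 129 mod 5 = 4 ✓.

x ≡ 129 (mod 195).


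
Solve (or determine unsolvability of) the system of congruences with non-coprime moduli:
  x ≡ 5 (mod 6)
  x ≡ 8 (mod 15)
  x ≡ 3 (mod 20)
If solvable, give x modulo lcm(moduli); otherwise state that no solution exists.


Moduli 6, 15, 20 are not pairwise coprime, so CRT works modulo lcm(m_i) when all pairwise compatibility conditions hold.
Pairwise compatibility: gcd(m_i, m_j) must divide a_i - a_j for every pair.
Merge one congruence at a time:
  Start: x ≡ 5 (mod 6).
  Combine with x ≡ 8 (mod 15): gcd(6, 15) = 3; 8 - 5 = 3, which IS divisible by 3, so compatible.
    Write x = 5 + 6·t and substitute into x ≡ 8 (mod 15): 6·t ≡ 8 − 5 = 3 (mod 15).
    Divide the congruence (and modulus) by g = 3: 2·t ≡ 1 (mod 5).
    The inverse of 2 mod 5 is 3 (since 2·3 = 6 = 1·5 + 1), so t ≡ 3·1 = 3 ≡ 3 (mod 5).
    Then x = 5 + 6·3 = 23, valid modulo lcm(6, 15) = 30: x ≡ 23 (mod 30).
  Combine with x ≡ 3 (mod 20): gcd(30, 20) = 10; 3 - 23 = -20, which IS divisible by 10, so compatible.
    Write x = 23 + 30·t and substitute into x ≡ 3 (mod 20): 30·t ≡ 3 − 23 = -20 (mod 20).
    Divide the congruence (and modulus) by g = 10: 3·t ≡ -2 (mod 2).
    Reduce coefficients mod 2: 1·t ≡ 0 (mod 2).
    So t ≡ 0 (mod 2).
    Then x = 23 + 30·0 = 23, valid modulo lcm(30, 20) = 60: x ≡ 23 (mod 60).
Verify: 23 mod 6 = 5, 23 mod 15 = 8, 23 mod 20 = 3.

x ≡ 23 (mod 60).


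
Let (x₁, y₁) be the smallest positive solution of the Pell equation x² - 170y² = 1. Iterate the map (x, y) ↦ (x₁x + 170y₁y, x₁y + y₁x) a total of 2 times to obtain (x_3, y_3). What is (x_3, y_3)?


Step 1: Find the fundamental solution (x₁, y₁) of x² - 170y² = 1.
  Expand √170 as a continued fraction. a₀ = ⌊√170⌋ = 13; iterate m_{k+1} = d_k·a_k − m_k, d_{k+1} = (170 − m_{k+1}²)/d_k, a_{k+1} = ⌊(a₀ + m_{k+1})/d_{k+1}⌋ (starting m₀ = 0, d₀ = 1), with convergents p_k = a_k·p_{k-1} + p_{k-2}, q_k = a_k·q_{k-1} + q_{k-2} (p₋₁ = 1, q₋₁ = 0):
  k = 0: a₀ = 13; p₀/q₀ = 13/1; p₀² − 170·q₀² = 169 − 170 = -1.
  k = 1: m = 13, d = 1, a = ⌊(13 + 13)/1⌋ = 26; p/q = (26·13 + 1)/(26·1 + 0) = 339/26; p² − 170·q² = 114921 − 114920 = 1.
  The first convergent with p² − 170·q² = 1 gives the fundamental solution (x₁, y₁) = (339, 26).
Step 2: Apply the recurrence (x_{n+1}, y_{n+1}) = (x₁x_n + 170y₁y_n, x₁y_n + y₁x_n) repeatedly.
  From (x_1, y_1) = (339, 26): x_2 = 339·339 + 170·26·26 = 229841; y_2 = 339·26 + 26·339 = 17628.
  From (x_2, y_2) = (229841, 17628): x_3 = 339·229841 + 170·26·17628 = 155831859; y_3 = 339·17628 + 26·229841 = 11951758.
Step 3: Verify x_3² - 170·y_3² = 24283568279395881 - 24283568279395880 = 1 (should be 1). ✓

(x_1, y_1) = (339, 26); (x_3, y_3) = (155831859, 11951758).


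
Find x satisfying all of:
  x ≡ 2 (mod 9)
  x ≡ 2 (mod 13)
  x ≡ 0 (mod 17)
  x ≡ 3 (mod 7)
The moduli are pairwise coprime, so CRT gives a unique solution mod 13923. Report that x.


Product of moduli M = 9 · 13 · 17 · 7 = 13923.
Merge one congruence at a time:
  Start: x ≡ 2 (mod 9).
  Combine with x ≡ 2 (mod 13); new modulus lcm = 117.
    Write x = 2 + 9·t and substitute into x ≡ 2 (mod 13): 9·t ≡ 2 − 2 = 0 (mod 13).
    The inverse of 9 mod 13 is 3 (since 9·3 = 27 = 2·13 + 1), so t ≡ 3·0 = 0 ≡ 0 (mod 13).
    Then x = 2 + 9·0 = 2, valid modulo lcm(9, 13) = 117: x ≡ 2 (mod 117).
  Combine with x ≡ 0 (mod 17); new modulus lcm = 1989.
    Write x = 2 + 117·t and substitute into x ≡ 0 (mod 17): 117·t ≡ 0 − 2 = -2 (mod 17).
    Reduce coefficients mod 17: 15·t ≡ 15 (mod 17).
    The inverse of 15 mod 17 is 8 (since 15·8 = 120 = 7·17 + 1), so t ≡ 8·15 = 120 ≡ 1 (mod 17).
    Then x = 2 + 117·1 = 119, valid modulo lcm(117, 17) = 1989: x ≡ 119 (mod 1989).
  Combine with x ≡ 3 (mod 7); new modulus lcm = 13923.
    Write x = 119 + 1989·t and substitute into x ≡ 3 (mod 7): 1989·t ≡ 3 − 119 = -116 (mod 7).
    Reduce coefficients mod 7: 1·t ≡ 3 (mod 7).
    So t ≡ 3 (mod 7).
    Then x = 119 + 1989·3 = 6086, valid modulo lcm(1989, 7) = 13923: x ≡ 6086 (mod 13923).
Verify against each original: 6086 mod 9 = 2, 6086 mod 13 = 2, 6086 mod 17 = 0, 6086 mod 7 = 3.

x ≡ 6086 (mod 13923).


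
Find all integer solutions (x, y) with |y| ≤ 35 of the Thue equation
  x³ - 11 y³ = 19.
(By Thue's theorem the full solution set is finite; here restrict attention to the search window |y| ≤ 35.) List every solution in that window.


The equation is x³ - 11y³ = 19. For fixed y, x³ = 11·y³ + 19, so a solution requires the RHS to be a perfect cube.
Strategy: iterate y from -35 to 35, compute RHS = 11·y³ + 19, and check whether it is a (positive or negative) perfect cube.
Check small values of y:
  y = 0: RHS = 19 is not a perfect cube.
  y = 1: RHS = 30 is not a perfect cube.
  y = -1: RHS = 8 = (2)³ ⇒ x = 2 works.
  y = 2: RHS = 107 is not a perfect cube.
  y = -2: RHS = -69 is not a perfect cube.
  y = 3: RHS = 316 is not a perfect cube.
  y = -3: RHS = -278 is not a perfect cube.
Continuing, at y = -9: RHS = -8000 = (-20)³ ⇒ x = -20 works.
Searching the remaining y in |y| ≤ 35 finds no further solutions.
Collected solutions: (2, -1), (-20, -9).

Solutions (with |y| ≤ 35): (2, -1), (-20, -9).


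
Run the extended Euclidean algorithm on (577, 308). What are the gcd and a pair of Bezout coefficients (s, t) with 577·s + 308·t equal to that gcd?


Euclidean algorithm on (577, 308) — divide until remainder is 0:
  577 = 1 · 308 + 269
  308 = 1 · 269 + 39
  269 = 6 · 39 + 35
  39 = 1 · 35 + 4
  35 = 8 · 4 + 3
  4 = 1 · 3 + 1
  3 = 3 · 1 + 0
gcd(577, 308) = 1.
Track Bezout coefficients alongside the remainders: start with r₀ = 577 = a·1 + b·0 (s = 1, t = 0) and r₁ = 308 = a·0 + b·1 (s = 0, t = 1); each new remainder r_{k+1} = r_{k-1} − q_k·r_k inherits s_{k+1} = s_{k-1} − q_k·s_k, t_{k+1} = t_{k-1} − q_k·t_k, so r_k = a·s_k + b·t_k at every step:
  q = 1: r = 269, s = 1 − 1·0 = 1, t = 0 − 1·1 = -1  (check: 577·1 + 308·(-1) = 269)
  q = 1: r = 39, s = 0 − 1·1 = -1, t = 1 − 1·(-1) = 2  (check: 577·(-1) + 308·2 = 39)
  q = 6: r = 35, s = 1 − 6·(-1) = 7, t = -1 − 6·2 = -13  (check: 577·7 + 308·(-13) = 35)
  q = 1: r = 4, s = -1 − 1·7 = -8, t = 2 − 1·(-13) = 15  (check: 577·(-8) + 308·15 = 4)
  q = 8: r = 3, s = 7 − 8·(-8) = 71, t = -13 − 8·15 = -133  (check: 577·71 + 308·(-133) = 3)
  q = 1: r = 1, s = -8 − 1·71 = -79, t = 15 − 1·(-133) = 148  (check: 577·(-79) + 308·148 = 1)
The row with r = 1 (the gcd) gives the Bezout coefficients s = -79, t = 148.
Result: 577 · (-79) + 308 · (148) = 1.

gcd(577, 308) = 1; s = -79, t = 148 (check: 577·(-79) + 308·148 = 1).


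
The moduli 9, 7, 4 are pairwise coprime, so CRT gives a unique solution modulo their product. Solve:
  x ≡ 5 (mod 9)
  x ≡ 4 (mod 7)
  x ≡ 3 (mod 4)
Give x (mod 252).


Moduli 9, 7, 4 are pairwise coprime; by CRT there is a unique solution modulo M = 9 · 7 · 4 = 252.
Solve pairwise, accumulating the modulus:
  Start with x ≡ 5 (mod 9).
  Combine with x ≡ 4 (mod 7): since gcd(9, 7) = 1, we get a unique residue mod 63.
    Write x = 5 + 9·t and substitute into x ≡ 4 (mod 7): 9·t ≡ 4 − 5 = -1 (mod 7).
    Reduce coefficients mod 7: 2·t ≡ 6 (mod 7).
    The inverse of 2 mod 7 is 4 (since 2·4 = 8 = 1·7 + 1), so t ≡ 4·6 = 24 ≡ 3 (mod 7).
    Then x = 5 + 9·3 = 32, valid modulo lcm(9, 7) = 63: x ≡ 32 (mod 63).
  Combine with x ≡ 3 (mod 4): since gcd(63, 4) = 1, we get a unique residue mod 252.
    Write x = 32 + 63·t and substitute into x ≡ 3 (mod 4): 63·t ≡ 3 − 32 = -29 (mod 4).
    Reduce coefficients mod 4: 3·t ≡ 3 (mod 4).
    The inverse of 3 mod 4 is 3 (since 3·3 = 9 = 2·4 + 1), so t ≡ 3·3 = 9 ≡ 1 (mod 4).
    Then x = 32 + 63·1 = 95, valid modulo lcm(63, 4) = 252: x ≡ 95 (mod 252).
Verify: 95 mod 9 = 5 ✓, 95 mod 7 = 4 ✓, 95 mod 4 = 3 ✓.

x ≡ 95 (mod 252).


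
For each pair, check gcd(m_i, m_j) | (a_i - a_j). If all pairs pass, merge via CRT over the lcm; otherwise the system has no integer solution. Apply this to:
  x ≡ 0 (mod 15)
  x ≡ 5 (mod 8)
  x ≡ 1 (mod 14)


Moduli 15, 8, 14 are not pairwise coprime, so CRT works modulo lcm(m_i) when all pairwise compatibility conditions hold.
Pairwise compatibility: gcd(m_i, m_j) must divide a_i - a_j for every pair.
Merge one congruence at a time:
  Start: x ≡ 0 (mod 15).
  Combine with x ≡ 5 (mod 8): gcd(15, 8) = 1; 5 - 0 = 5, which IS divisible by 1, so compatible.
    Write x = 0 + 15·t and substitute into x ≡ 5 (mod 8): 15·t ≡ 5 − 0 = 5 (mod 8).
    Reduce coefficients mod 8: 7·t ≡ 5 (mod 8).
    The inverse of 7 mod 8 is 7 (since 7·7 = 49 = 6·8 + 1), so t ≡ 7·5 = 35 ≡ 3 (mod 8).
    Then x = 0 + 15·3 = 45, valid modulo lcm(15, 8) = 120: x ≡ 45 (mod 120).
  Combine with x ≡ 1 (mod 14): gcd(120, 14) = 2; 1 - 45 = -44, which IS divisible by 2, so compatible.
    Write x = 45 + 120·t and substitute into x ≡ 1 (mod 14): 120·t ≡ 1 − 45 = -44 (mod 14).
    Divide the congruence (and modulus) by g = 2: 60·t ≡ -22 (mod 7).
    Reduce coefficients mod 7: 4·t ≡ 6 (mod 7).
    The inverse of 4 mod 7 is 2 (since 4·2 = 8 = 1·7 + 1), so t ≡ 2·6 = 12 ≡ 5 (mod 7).
    Then x = 45 + 120·5 = 645, valid modulo lcm(120, 14) = 840: x ≡ 645 (mod 840).
Verify: 645 mod 15 = 0, 645 mod 8 = 5, 645 mod 14 = 1.

x ≡ 645 (mod 840).


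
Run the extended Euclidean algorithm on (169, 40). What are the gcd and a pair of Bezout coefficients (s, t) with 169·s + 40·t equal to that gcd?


Euclidean algorithm on (169, 40) — divide until remainder is 0:
  169 = 4 · 40 + 9
  40 = 4 · 9 + 4
  9 = 2 · 4 + 1
  4 = 4 · 1 + 0
gcd(169, 40) = 1.
Track Bezout coefficients alongside the remainders: start with r₀ = 169 = a·1 + b·0 (s = 1, t = 0) and r₁ = 40 = a·0 + b·1 (s = 0, t = 1); each new remainder r_{k+1} = r_{k-1} − q_k·r_k inherits s_{k+1} = s_{k-1} − q_k·s_k, t_{k+1} = t_{k-1} − q_k·t_k, so r_k = a·s_k + b·t_k at every step:
  q = 4: r = 9, s = 1 − 4·0 = 1, t = 0 − 4·1 = -4  (check: 169·1 + 40·(-4) = 9)
  q = 4: r = 4, s = 0 − 4·1 = -4, t = 1 − 4·(-4) = 17  (check: 169·(-4) + 40·17 = 4)
  q = 2: r = 1, s = 1 − 2·(-4) = 9, t = -4 − 2·17 = -38  (check: 169·9 + 40·(-38) = 1)
The row with r = 1 (the gcd) gives the Bezout coefficients s = 9, t = -38.
Result: 169 · (9) + 40 · (-38) = 1.

gcd(169, 40) = 1; s = 9, t = -38 (check: 169·9 + 40·(-38) = 1).


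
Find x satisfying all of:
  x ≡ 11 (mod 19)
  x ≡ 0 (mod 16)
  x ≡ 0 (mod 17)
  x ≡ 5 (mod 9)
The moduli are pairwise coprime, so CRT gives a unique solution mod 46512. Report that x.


Product of moduli M = 19 · 16 · 17 · 9 = 46512.
Merge one congruence at a time:
  Start: x ≡ 11 (mod 19).
  Combine with x ≡ 0 (mod 16); new modulus lcm = 304.
    Write x = 11 + 19·t and substitute into x ≡ 0 (mod 16): 19·t ≡ 0 − 11 = -11 (mod 16).
    Reduce coefficients mod 16: 3·t ≡ 5 (mod 16).
    The inverse of 3 mod 16 is 11 (since 3·11 = 33 = 2·16 + 1), so t ≡ 11·5 = 55 ≡ 7 (mod 16).
    Then x = 11 + 19·7 = 144, valid modulo lcm(19, 16) = 304: x ≡ 144 (mod 304).
  Combine with x ≡ 0 (mod 17); new modulus lcm = 5168.
    Write x = 144 + 304·t and substitute into x ≡ 0 (mod 17): 304·t ≡ 0 − 144 = -144 (mod 17).
    Reduce coefficients mod 17: 15·t ≡ 9 (mod 17).
    The inverse of 15 mod 17 is 8 (since 15·8 = 120 = 7·17 + 1), so t ≡ 8·9 = 72 ≡ 4 (mod 17).
    Then x = 144 + 304·4 = 1360, valid modulo lcm(304, 17) = 5168: x ≡ 1360 (mod 5168).
  Combine with x ≡ 5 (mod 9); new modulus lcm = 46512.
    Write x = 1360 + 5168·t and substitute into x ≡ 5 (mod 9): 5168·t ≡ 5 − 1360 = -1355 (mod 9).
    Reduce coefficients mod 9: 2·t ≡ 4 (mod 9).
    The inverse of 2 mod 9 is 5 (since 2·5 = 10 = 1·9 + 1), so t ≡ 5·4 = 20 ≡ 2 (mod 9).
    Then x = 1360 + 5168·2 = 11696, valid modulo lcm(5168, 9) = 46512: x ≡ 11696 (mod 46512).
Verify against each original: 11696 mod 19 = 11, 11696 mod 16 = 0, 11696 mod 17 = 0, 11696 mod 9 = 5.

x ≡ 11696 (mod 46512).


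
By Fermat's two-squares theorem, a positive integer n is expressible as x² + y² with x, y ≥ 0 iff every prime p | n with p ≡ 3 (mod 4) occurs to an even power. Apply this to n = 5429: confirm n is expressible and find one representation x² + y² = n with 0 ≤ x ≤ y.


Step 1: Factor n = 5429 = 61 · 89.
Step 2: Check the mod-4 condition on each prime factor: 61 ≡ 1 (mod 4), exponent 1; 89 ≡ 1 (mod 4), exponent 1.
All primes ≡ 3 (mod 4) appear to even exponent (or don't appear), so by the two-squares theorem n IS expressible as a sum of two squares.
Step 3: Build a representation. Here n = 61 · 89 is a product of primes ≡ 1 (mod 4). Each prime p ≡ 1 (mod 4) is itself a sum of two squares; find a² by testing p − a² for a perfect square:
  61: 61 − 1² = 60, 61 − 2² = 57, 61 − 3² = 52, 61 − 4² = 45, 61 − 5² = 36 = 6² ⇒ 61 = 5² + 6².
  89: 89 − 1² = 88, 89 − 2² = 85, 89 − 3² = 80, 89 − 4² = 73, 89 − 5² = 64 = 8² ⇒ 89 = 5² + 8².
  Combine using the Brahmagupta–Fibonacci identity (a² + b²)(c² + d²) = (ac − bd)² + (ad + bc)² = (ac + bd)² + (ad − bc)²:
  61 · 89 = 5429: from (5² + 6²)(5² + 8²), take (5·5 − 6·8, 5·8 + 6·5) = (25 − 48, 40 + 30) = (-23, 70); dropping signs (only squares matter) gives (23, 70); check 23² + 70² = 529 + 4900 = 5429 ✓.
Step 4: Order so x ≤ y and verify: 23² + 70² = 529 + 4900 = 5429 = n. ✓

n = 5429 = 23² + 70² (one valid representation with x ≤ y).


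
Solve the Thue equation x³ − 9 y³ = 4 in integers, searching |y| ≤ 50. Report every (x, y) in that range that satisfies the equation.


The equation is x³ - 9y³ = 4. For fixed y, x³ = 9·y³ + 4, so a solution requires the RHS to be a perfect cube.
Strategy: iterate y from -50 to 50, compute RHS = 9·y³ + 4, and check whether it is a (positive or negative) perfect cube.
Check small values of y:
  y = 0: RHS = 4 is not a perfect cube.
  y = 1: RHS = 13 is not a perfect cube.
  y = -1: RHS = -5 is not a perfect cube.
  y = 2: RHS = 76 is not a perfect cube.
  y = -2: RHS = -68 is not a perfect cube.
  y = 3: RHS = 247 is not a perfect cube.
  y = -3: RHS = -239 is not a perfect cube.
Continuing the search up to |y| = 50 finds no solutions either.
No (x, y) in the scanned range satisfies the equation.

No integer solutions with |y| ≤ 50.


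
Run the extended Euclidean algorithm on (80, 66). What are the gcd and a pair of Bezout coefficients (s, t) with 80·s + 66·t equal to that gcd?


Euclidean algorithm on (80, 66) — divide until remainder is 0:
  80 = 1 · 66 + 14
  66 = 4 · 14 + 10
  14 = 1 · 10 + 4
  10 = 2 · 4 + 2
  4 = 2 · 2 + 0
gcd(80, 66) = 2.
Track Bezout coefficients alongside the remainders: start with r₀ = 80 = a·1 + b·0 (s = 1, t = 0) and r₁ = 66 = a·0 + b·1 (s = 0, t = 1); each new remainder r_{k+1} = r_{k-1} − q_k·r_k inherits s_{k+1} = s_{k-1} − q_k·s_k, t_{k+1} = t_{k-1} − q_k·t_k, so r_k = a·s_k + b·t_k at every step:
  q = 1: r = 14, s = 1 − 1·0 = 1, t = 0 − 1·1 = -1  (check: 80·1 + 66·(-1) = 14)
  q = 4: r = 10, s = 0 − 4·1 = -4, t = 1 − 4·(-1) = 5  (check: 80·(-4) + 66·5 = 10)
  q = 1: r = 4, s = 1 − 1·(-4) = 5, t = -1 − 1·5 = -6  (check: 80·5 + 66·(-6) = 4)
  q = 2: r = 2, s = -4 − 2·5 = -14, t = 5 − 2·(-6) = 17  (check: 80·(-14) + 66·17 = 2)
The row with r = 2 (the gcd) gives the Bezout coefficients s = -14, t = 17.
Result: 80 · (-14) + 66 · (17) = 2.

gcd(80, 66) = 2; s = -14, t = 17 (check: 80·(-14) + 66·17 = 2).


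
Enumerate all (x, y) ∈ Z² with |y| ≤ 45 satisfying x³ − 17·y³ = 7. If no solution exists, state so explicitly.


The equation is x³ - 17y³ = 7. For fixed y, x³ = 17·y³ + 7, so a solution requires the RHS to be a perfect cube.
Strategy: iterate y from -45 to 45, compute RHS = 17·y³ + 7, and check whether it is a (positive or negative) perfect cube.
Check small values of y:
  y = 0: RHS = 7 is not a perfect cube.
  y = 1: RHS = 24 is not a perfect cube.
  y = -1: RHS = -10 is not a perfect cube.
  y = 2: RHS = 143 is not a perfect cube.
  y = -2: RHS = -129 is not a perfect cube.
  y = 3: RHS = 466 is not a perfect cube.
  y = -3: RHS = -452 is not a perfect cube.
Continuing the search up to |y| = 45 finds no solutions either.
No (x, y) in the scanned range satisfies the equation.

No integer solutions with |y| ≤ 45.


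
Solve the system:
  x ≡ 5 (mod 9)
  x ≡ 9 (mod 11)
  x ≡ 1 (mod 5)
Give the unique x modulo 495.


Moduli 9, 11, 5 are pairwise coprime; by CRT there is a unique solution modulo M = 9 · 11 · 5 = 495.
Solve pairwise, accumulating the modulus:
  Start with x ≡ 5 (mod 9).
  Combine with x ≡ 9 (mod 11): since gcd(9, 11) = 1, we get a unique residue mod 99.
    Write x = 5 + 9·t and substitute into x ≡ 9 (mod 11): 9·t ≡ 9 − 5 = 4 (mod 11).
    The inverse of 9 mod 11 is 5 (since 9·5 = 45 = 4·11 + 1), so t ≡ 5·4 = 20 ≡ 9 (mod 11).
    Then x = 5 + 9·9 = 86, valid modulo lcm(9, 11) = 99: x ≡ 86 (mod 99).
  Combine with x ≡ 1 (mod 5): since gcd(99, 5) = 1, we get a unique residue mod 495.
    Write x = 86 + 99·t and substitute into x ≡ 1 (mod 5): 99·t ≡ 1 − 86 = -85 (mod 5).
    Reduce coefficients mod 5: 4·t ≡ 0 (mod 5).
    The inverse of 4 mod 5 is 4 (since 4·4 = 16 = 3·5 + 1), so t ≡ 4·0 = 0 ≡ 0 (mod 5).
    Then x = 86 + 99·0 = 86, valid modulo lcm(99, 5) = 495: x ≡ 86 (mod 495).
Verify: 86 mod 9 = 5 ✓, 86 mod 11 = 9 ✓, 86 mod 5 = 1 ✓.

x ≡ 86 (mod 495).


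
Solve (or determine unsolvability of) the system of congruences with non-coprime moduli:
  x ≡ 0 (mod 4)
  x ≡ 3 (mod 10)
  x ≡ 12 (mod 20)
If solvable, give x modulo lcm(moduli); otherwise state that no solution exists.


Moduli 4, 10, 20 are not pairwise coprime, so CRT works modulo lcm(m_i) when all pairwise compatibility conditions hold.
Pairwise compatibility: gcd(m_i, m_j) must divide a_i - a_j for every pair.
Merge one congruence at a time:
  Start: x ≡ 0 (mod 4).
  Combine with x ≡ 3 (mod 10): gcd(4, 10) = 2, and 3 - 0 = 3 is NOT divisible by 2.
    ⇒ system is inconsistent (no integer solution).

No solution (the system is inconsistent).


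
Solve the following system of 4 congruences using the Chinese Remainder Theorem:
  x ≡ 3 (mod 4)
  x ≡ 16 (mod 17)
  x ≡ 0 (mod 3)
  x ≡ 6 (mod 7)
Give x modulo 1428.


Product of moduli M = 4 · 17 · 3 · 7 = 1428.
Merge one congruence at a time:
  Start: x ≡ 3 (mod 4).
  Combine with x ≡ 16 (mod 17); new modulus lcm = 68.
    Write x = 3 + 4·t and substitute into x ≡ 16 (mod 17): 4·t ≡ 16 − 3 = 13 (mod 17).
    The inverse of 4 mod 17 is 13 (since 4·13 = 52 = 3·17 + 1), so t ≡ 13·13 = 169 ≡ 16 (mod 17).
    Then x = 3 + 4·16 = 67, valid modulo lcm(4, 17) = 68: x ≡ 67 (mod 68).
  Combine with x ≡ 0 (mod 3); new modulus lcm = 204.
    Write x = 67 + 68·t and substitute into x ≡ 0 (mod 3): 68·t ≡ 0 − 67 = -67 (mod 3).
    Reduce coefficients mod 3: 2·t ≡ 2 (mod 3).
    The inverse of 2 mod 3 is 2 (since 2·2 = 4 = 1·3 + 1), so t ≡ 2·2 = 4 ≡ 1 (mod 3).
    Then x = 67 + 68·1 = 135, valid modulo lcm(68, 3) = 204: x ≡ 135 (mod 204).
  Combine with x ≡ 6 (mod 7); new modulus lcm = 1428.
    Write x = 135 + 204·t and substitute into x ≡ 6 (mod 7): 204·t ≡ 6 − 135 = -129 (mod 7).
    Reduce coefficients mod 7: 1·t ≡ 4 (mod 7).
    So t ≡ 4 (mod 7).
    Then x = 135 + 204·4 = 951, valid modulo lcm(204, 7) = 1428: x ≡ 951 (mod 1428).
Verify against each original: 951 mod 4 = 3, 951 mod 17 = 16, 951 mod 3 = 0, 951 mod 7 = 6.

x ≡ 951 (mod 1428).


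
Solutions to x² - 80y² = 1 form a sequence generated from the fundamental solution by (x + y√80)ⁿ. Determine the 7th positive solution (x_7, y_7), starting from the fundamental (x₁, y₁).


Step 1: Find the fundamental solution (x₁, y₁) of x² - 80y² = 1.
  Expand √80 as a continued fraction. a₀ = ⌊√80⌋ = 8; iterate m_{k+1} = d_k·a_k − m_k, d_{k+1} = (80 − m_{k+1}²)/d_k, a_{k+1} = ⌊(a₀ + m_{k+1})/d_{k+1}⌋ (starting m₀ = 0, d₀ = 1), with convergents p_k = a_k·p_{k-1} + p_{k-2}, q_k = a_k·q_{k-1} + q_{k-2} (p₋₁ = 1, q₋₁ = 0):
  k = 0: a₀ = 8; p₀/q₀ = 8/1; p₀² − 80·q₀² = 64 − 80 = -16.
  k = 1: m = 8, d = 16, a = ⌊(8 + 8)/16⌋ = 1; p/q = (1·8 + 1)/(1·1 + 0) = 9/1; p² − 80·q² = 81 − 80 = 1.
  The first convergent with p² − 80·q² = 1 gives the fundamental solution (x₁, y₁) = (9, 1).
Step 2: Apply the recurrence (x_{n+1}, y_{n+1}) = (x₁x_n + 80y₁y_n, x₁y_n + y₁x_n) repeatedly.
  From (x_1, y_1) = (9, 1): x_2 = 9·9 + 80·1·1 = 161; y_2 = 9·1 + 1·9 = 18.
  From (x_2, y_2) = (161, 18): x_3 = 9·161 + 80·1·18 = 2889; y_3 = 9·18 + 1·161 = 323.
  From (x_3, y_3) = (2889, 323): x_4 = 9·2889 + 80·1·323 = 51841; y_4 = 9·323 + 1·2889 = 5796.
  From (x_4, y_4) = (51841, 5796): x_5 = 9·51841 + 80·1·5796 = 930249; y_5 = 9·5796 + 1·51841 = 104005.
  From (x_5, y_5) = (930249, 104005): x_6 = 9·930249 + 80·1·104005 = 16692641; y_6 = 9·104005 + 1·930249 = 1866294.
  From (x_6, y_6) = (16692641, 1866294): x_7 = 9·16692641 + 80·1·1866294 = 299537289; y_7 = 9·1866294 + 1·16692641 = 33489287.
Step 3: Verify x_7² - 80·y_7² = 89722587501469521 - 89722587501469520 = 1 (should be 1). ✓

(x_1, y_1) = (9, 1); (x_7, y_7) = (299537289, 33489287).


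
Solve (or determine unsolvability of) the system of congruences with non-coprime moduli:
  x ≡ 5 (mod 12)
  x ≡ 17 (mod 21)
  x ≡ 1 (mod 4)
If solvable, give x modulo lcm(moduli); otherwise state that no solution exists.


Moduli 12, 21, 4 are not pairwise coprime, so CRT works modulo lcm(m_i) when all pairwise compatibility conditions hold.
Pairwise compatibility: gcd(m_i, m_j) must divide a_i - a_j for every pair.
Merge one congruence at a time:
  Start: x ≡ 5 (mod 12).
  Combine with x ≡ 17 (mod 21): gcd(12, 21) = 3; 17 - 5 = 12, which IS divisible by 3, so compatible.
    Write x = 5 + 12·t and substitute into x ≡ 17 (mod 21): 12·t ≡ 17 − 5 = 12 (mod 21).
    Divide the congruence (and modulus) by g = 3: 4·t ≡ 4 (mod 7).
    The inverse of 4 mod 7 is 2 (since 4·2 = 8 = 1·7 + 1), so t ≡ 2·4 = 8 ≡ 1 (mod 7).
    Then x = 5 + 12·1 = 17, valid modulo lcm(12, 21) = 84: x ≡ 17 (mod 84).
  Combine with x ≡ 1 (mod 4): gcd(84, 4) = 4; 1 - 17 = -16, which IS divisible by 4, so compatible.
    Write x = 17 + 84·t and substitute into x ≡ 1 (mod 4): 84·t ≡ 1 − 17 = -16 (mod 4).
    Divide the congruence (and modulus) by g = 4: 21·t ≡ -4 (mod 1).
    Modulo 1 every t works; take t = 0.
    Then x = 17 + 84·0 = 17, valid modulo lcm(84, 4) = 84: x ≡ 17 (mod 84).
Verify: 17 mod 12 = 5, 17 mod 21 = 17, 17 mod 4 = 1.

x ≡ 17 (mod 84).


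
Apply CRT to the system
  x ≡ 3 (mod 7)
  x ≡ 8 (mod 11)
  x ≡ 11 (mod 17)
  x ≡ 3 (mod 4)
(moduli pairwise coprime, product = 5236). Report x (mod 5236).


Product of moduli M = 7 · 11 · 17 · 4 = 5236.
Merge one congruence at a time:
  Start: x ≡ 3 (mod 7).
  Combine with x ≡ 8 (mod 11); new modulus lcm = 77.
    Write x = 3 + 7·t and substitute into x ≡ 8 (mod 11): 7·t ≡ 8 − 3 = 5 (mod 11).
    The inverse of 7 mod 11 is 8 (since 7·8 = 56 = 5·11 + 1), so t ≡ 8·5 = 40 ≡ 7 (mod 11).
    Then x = 3 + 7·7 = 52, valid modulo lcm(7, 11) = 77: x ≡ 52 (mod 77).
  Combine with x ≡ 11 (mod 17); new modulus lcm = 1309.
    Write x = 52 + 77·t and substitute into x ≡ 11 (mod 17): 77·t ≡ 11 − 52 = -41 (mod 17).
    Reduce coefficients mod 17: 9·t ≡ 10 (mod 17).
    The inverse of 9 mod 17 is 2 (since 9·2 = 18 = 1·17 + 1), so t ≡ 2·10 = 20 ≡ 3 (mod 17).
    Then x = 52 + 77·3 = 283, valid modulo lcm(77, 17) = 1309: x ≡ 283 (mod 1309).
  Combine with x ≡ 3 (mod 4); new modulus lcm = 5236.
    Write x = 283 + 1309·t and substitute into x ≡ 3 (mod 4): 1309·t ≡ 3 − 283 = -280 (mod 4).
    Reduce coefficients mod 4: 1·t ≡ 0 (mod 4).
    So t ≡ 0 (mod 4).
    Then x = 283 + 1309·0 = 283, valid modulo lcm(1309, 4) = 5236: x ≡ 283 (mod 5236).
Verify against each original: 283 mod 7 = 3, 283 mod 11 = 8, 283 mod 17 = 11, 283 mod 4 = 3.

x ≡ 283 (mod 5236).


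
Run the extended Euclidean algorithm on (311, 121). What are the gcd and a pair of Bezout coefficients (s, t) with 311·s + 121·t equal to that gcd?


Euclidean algorithm on (311, 121) — divide until remainder is 0:
  311 = 2 · 121 + 69
  121 = 1 · 69 + 52
  69 = 1 · 52 + 17
  52 = 3 · 17 + 1
  17 = 17 · 1 + 0
gcd(311, 121) = 1.
Track Bezout coefficients alongside the remainders: start with r₀ = 311 = a·1 + b·0 (s = 1, t = 0) and r₁ = 121 = a·0 + b·1 (s = 0, t = 1); each new remainder r_{k+1} = r_{k-1} − q_k·r_k inherits s_{k+1} = s_{k-1} − q_k·s_k, t_{k+1} = t_{k-1} − q_k·t_k, so r_k = a·s_k + b·t_k at every step:
  q = 2: r = 69, s = 1 − 2·0 = 1, t = 0 − 2·1 = -2  (check: 311·1 + 121·(-2) = 69)
  q = 1: r = 52, s = 0 − 1·1 = -1, t = 1 − 1·(-2) = 3  (check: 311·(-1) + 121·3 = 52)
  q = 1: r = 17, s = 1 − 1·(-1) = 2, t = -2 − 1·3 = -5  (check: 311·2 + 121·(-5) = 17)
  q = 3: r = 1, s = -1 − 3·2 = -7, t = 3 − 3·(-5) = 18  (check: 311·(-7) + 121·18 = 1)
The row with r = 1 (the gcd) gives the Bezout coefficients s = -7, t = 18.
Result: 311 · (-7) + 121 · (18) = 1.

gcd(311, 121) = 1; s = -7, t = 18 (check: 311·(-7) + 121·18 = 1).


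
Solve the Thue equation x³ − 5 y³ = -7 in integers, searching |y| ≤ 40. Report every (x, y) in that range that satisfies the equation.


The equation is x³ - 5y³ = -7. For fixed y, x³ = 5·y³ − 7, so a solution requires the RHS to be a perfect cube.
Strategy: iterate y from -40 to 40, compute RHS = 5·y³ − 7, and check whether it is a (positive or negative) perfect cube.
Check small values of y:
  y = 0: RHS = -7 is not a perfect cube.
  y = 1: RHS = -2 is not a perfect cube.
  y = -1: RHS = -12 is not a perfect cube.
  y = 2: RHS = 33 is not a perfect cube.
  y = -2: RHS = -47 is not a perfect cube.
  y = 3: RHS = 128 is not a perfect cube.
  y = -3: RHS = -142 is not a perfect cube.
Continuing the search up to |y| = 40 finds no solutions either.
No (x, y) in the scanned range satisfies the equation.

No integer solutions with |y| ≤ 40.


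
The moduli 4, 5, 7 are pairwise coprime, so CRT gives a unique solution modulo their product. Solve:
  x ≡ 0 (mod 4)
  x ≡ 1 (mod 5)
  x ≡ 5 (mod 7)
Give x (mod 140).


Moduli 4, 5, 7 are pairwise coprime; by CRT there is a unique solution modulo M = 4 · 5 · 7 = 140.
Solve pairwise, accumulating the modulus:
  Start with x ≡ 0 (mod 4).
  Combine with x ≡ 1 (mod 5): since gcd(4, 5) = 1, we get a unique residue mod 20.
    Write x = 0 + 4·t and substitute into x ≡ 1 (mod 5): 4·t ≡ 1 − 0 = 1 (mod 5).
    The inverse of 4 mod 5 is 4 (since 4·4 = 16 = 3·5 + 1), so t ≡ 4·1 = 4 ≡ 4 (mod 5).
    Then x = 0 + 4·4 = 16, valid modulo lcm(4, 5) = 20: x ≡ 16 (mod 20).
  Combine with x ≡ 5 (mod 7): since gcd(20, 7) = 1, we get a unique residue mod 140.
    Write x = 16 + 20·t and substitute into x ≡ 5 (mod 7): 20·t ≡ 5 − 16 = -11 (mod 7).
    Reduce coefficients mod 7: 6·t ≡ 3 (mod 7).
    The inverse of 6 mod 7 is 6 (since 6·6 = 36 = 5·7 + 1), so t ≡ 6·3 = 18 ≡ 4 (mod 7).
    Then x = 16 + 20·4 = 96, valid modulo lcm(20, 7) = 140: x ≡ 96 (mod 140).
Verify: 96 mod 4 = 0 ✓, 96 mod 5 = 1 ✓, 96 mod 7 = 5 ✓.

x ≡ 96 (mod 140).


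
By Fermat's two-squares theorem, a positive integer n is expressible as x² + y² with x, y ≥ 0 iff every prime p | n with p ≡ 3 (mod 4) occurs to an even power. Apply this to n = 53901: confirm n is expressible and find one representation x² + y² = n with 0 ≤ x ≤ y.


Step 1: Factor n = 53901 = 3^2 · 53 · 113.
Step 2: Check the mod-4 condition on each prime factor: 3 ≡ 3 (mod 4), exponent 2 (must be even); 53 ≡ 1 (mod 4), exponent 1; 113 ≡ 1 (mod 4), exponent 1.
All primes ≡ 3 (mod 4) appear to even exponent (or don't appear), so by the two-squares theorem n IS expressible as a sum of two squares.
Step 3: Build a representation. Group n = k² · m with k = 3 and m = 53 · 113 = 5989 (a product of primes ≡ 1 (mod 4)); a representation of m scales to one of n via (k·x)² + (k·y)² = k²(x² + y²). Each prime p ≡ 1 (mod 4) is itself a sum of two squares; find a² by testing p − a² for a perfect square:
  53: 53 − 1² = 52, 53 − 2² = 49 = 7² ⇒ 53 = 2² + 7².
  113: 113 − 1² = 112, 113 − 2² = 109, 113 − 3² = 104, 113 − 4² = 97, 113 − 5² = 88, 113 − 6² = 77, 113 − 7² = 64 = 8² ⇒ 113 = 7² + 8².
  Combine using the Brahmagupta–Fibonacci identity (a² + b²)(c² + d²) = (ac − bd)² + (ad + bc)² = (ac + bd)² + (ad − bc)²:
  53 · 113 = 5989: from (2² + 7²)(7² + 8²), take (2·7 − 7·8, 2·8 + 7·7) = (14 − 56, 16 + 49) = (-42, 65); dropping signs (only squares matter) gives (42, 65); check 42² + 65² = 1764 + 4225 = 5989 ✓.
  Scale by k = 3: (3·42, 3·65) = (126, 195).
Step 4: Order so x ≤ y and verify: 126² + 195² = 15876 + 38025 = 53901 = n. ✓

n = 53901 = 126² + 195² (one valid representation with x ≤ y).


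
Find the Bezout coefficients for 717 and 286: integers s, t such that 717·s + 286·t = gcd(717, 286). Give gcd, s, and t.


Euclidean algorithm on (717, 286) — divide until remainder is 0:
  717 = 2 · 286 + 145
  286 = 1 · 145 + 141
  145 = 1 · 141 + 4
  141 = 35 · 4 + 1
  4 = 4 · 1 + 0
gcd(717, 286) = 1.
Track Bezout coefficients alongside the remainders: start with r₀ = 717 = a·1 + b·0 (s = 1, t = 0) and r₁ = 286 = a·0 + b·1 (s = 0, t = 1); each new remainder r_{k+1} = r_{k-1} − q_k·r_k inherits s_{k+1} = s_{k-1} − q_k·s_k, t_{k+1} = t_{k-1} − q_k·t_k, so r_k = a·s_k + b·t_k at every step:
  q = 2: r = 145, s = 1 − 2·0 = 1, t = 0 − 2·1 = -2  (check: 717·1 + 286·(-2) = 145)
  q = 1: r = 141, s = 0 − 1·1 = -1, t = 1 − 1·(-2) = 3  (check: 717·(-1) + 286·3 = 141)
  q = 1: r = 4, s = 1 − 1·(-1) = 2, t = -2 − 1·3 = -5  (check: 717·2 + 286·(-5) = 4)
  q = 35: r = 1, s = -1 − 35·2 = -71, t = 3 − 35·(-5) = 178  (check: 717·(-71) + 286·178 = 1)
The row with r = 1 (the gcd) gives the Bezout coefficients s = -71, t = 178.
Result: 717 · (-71) + 286 · (178) = 1.

gcd(717, 286) = 1; s = -71, t = 178 (check: 717·(-71) + 286·178 = 1).


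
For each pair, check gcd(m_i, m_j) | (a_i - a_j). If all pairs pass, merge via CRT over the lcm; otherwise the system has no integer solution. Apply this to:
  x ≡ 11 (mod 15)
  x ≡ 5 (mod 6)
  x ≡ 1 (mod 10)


Moduli 15, 6, 10 are not pairwise coprime, so CRT works modulo lcm(m_i) when all pairwise compatibility conditions hold.
Pairwise compatibility: gcd(m_i, m_j) must divide a_i - a_j for every pair.
Merge one congruence at a time:
  Start: x ≡ 11 (mod 15).
  Combine with x ≡ 5 (mod 6): gcd(15, 6) = 3; 5 - 11 = -6, which IS divisible by 3, so compatible.
    Write x = 11 + 15·t and substitute into x ≡ 5 (mod 6): 15·t ≡ 5 − 11 = -6 (mod 6).
    Divide the congruence (and modulus) by g = 3: 5·t ≡ -2 (mod 2).
    Reduce coefficients mod 2: 1·t ≡ 0 (mod 2).
    So t ≡ 0 (mod 2).
    Then x = 11 + 15·0 = 11, valid modulo lcm(15, 6) = 30: x ≡ 11 (mod 30).
  Combine with x ≡ 1 (mod 10): gcd(30, 10) = 10; 1 - 11 = -10, which IS divisible by 10, so compatible.
    Write x = 11 + 30·t and substitute into x ≡ 1 (mod 10): 30·t ≡ 1 − 11 = -10 (mod 10).
    Divide the congruence (and modulus) by g = 10: 3·t ≡ -1 (mod 1).
    Modulo 1 every t works; take t = 0.
    Then x = 11 + 30·0 = 11, valid modulo lcm(30, 10) = 30: x ≡ 11 (mod 30).
Verify: 11 mod 15 = 11, 11 mod 6 = 5, 11 mod 10 = 1.

x ≡ 11 (mod 30).


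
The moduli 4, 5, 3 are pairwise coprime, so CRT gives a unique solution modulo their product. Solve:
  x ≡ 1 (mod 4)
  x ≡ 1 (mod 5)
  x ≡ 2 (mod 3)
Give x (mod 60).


Moduli 4, 5, 3 are pairwise coprime; by CRT there is a unique solution modulo M = 4 · 5 · 3 = 60.
Solve pairwise, accumulating the modulus:
  Start with x ≡ 1 (mod 4).
  Combine with x ≡ 1 (mod 5): since gcd(4, 5) = 1, we get a unique residue mod 20.
    Write x = 1 + 4·t and substitute into x ≡ 1 (mod 5): 4·t ≡ 1 − 1 = 0 (mod 5).
    The inverse of 4 mod 5 is 4 (since 4·4 = 16 = 3·5 + 1), so t ≡ 4·0 = 0 ≡ 0 (mod 5).
    Then x = 1 + 4·0 = 1, valid modulo lcm(4, 5) = 20: x ≡ 1 (mod 20).
  Combine with x ≡ 2 (mod 3): since gcd(20, 3) = 1, we get a unique residue mod 60.
    Write x = 1 + 20·t and substitute into x ≡ 2 (mod 3): 20·t ≡ 2 − 1 = 1 (mod 3).
    Reduce coefficients mod 3: 2·t ≡ 1 (mod 3).
    The inverse of 2 mod 3 is 2 (since 2·2 = 4 = 1·3 + 1), so t ≡ 2·1 = 2 ≡ 2 (mod 3).
    Then x = 1 + 20·2 = 41, valid modulo lcm(20, 3) = 60: x ≡ 41 (mod 60).
Verify: 41 mod 4 = 1 ✓, 41 mod 5 = 1 ✓, 41 mod 3 = 2 ✓.

x ≡ 41 (mod 60).


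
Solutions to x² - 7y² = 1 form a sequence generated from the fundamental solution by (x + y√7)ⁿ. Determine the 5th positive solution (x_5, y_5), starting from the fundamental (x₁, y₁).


Step 1: Find the fundamental solution (x₁, y₁) of x² - 7y² = 1.
  Expand √7 as a continued fraction. a₀ = ⌊√7⌋ = 2; iterate m_{k+1} = d_k·a_k − m_k, d_{k+1} = (7 − m_{k+1}²)/d_k, a_{k+1} = ⌊(a₀ + m_{k+1})/d_{k+1}⌋ (starting m₀ = 0, d₀ = 1), with convergents p_k = a_k·p_{k-1} + p_{k-2}, q_k = a_k·q_{k-1} + q_{k-2} (p₋₁ = 1, q₋₁ = 0):
  k = 0: a₀ = 2; p₀/q₀ = 2/1; p₀² − 7·q₀² = 4 − 7 = -3.
  k = 1: m = 2, d = 3, a = ⌊(2 + 2)/3⌋ = 1; p/q = (1·2 + 1)/(1·1 + 0) = 3/1; p² − 7·q² = 9 − 7 = 2.
  k = 2: m = 1, d = 2, a = ⌊(2 + 1)/2⌋ = 1; p/q = (1·3 + 2)/(1·1 + 1) = 5/2; p² − 7·q² = 25 − 28 = -3.
  k = 3: m = 1, d = 3, a = ⌊(2 + 1)/3⌋ = 1; p/q = (1·5 + 3)/(1·2 + 1) = 8/3; p² − 7·q² = 64 − 63 = 1.
  The first convergent with p² − 7·q² = 1 gives the fundamental solution (x₁, y₁) = (8, 3).
Step 2: Apply the recurrence (x_{n+1}, y_{n+1}) = (x₁x_n + 7y₁y_n, x₁y_n + y₁x_n) repeatedly.
  From (x_1, y_1) = (8, 3): x_2 = 8·8 + 7·3·3 = 127; y_2 = 8·3 + 3·8 = 48.
  From (x_2, y_2) = (127, 48): x_3 = 8·127 + 7·3·48 = 2024; y_3 = 8·48 + 3·127 = 765.
  From (x_3, y_3) = (2024, 765): x_4 = 8·2024 + 7·3·765 = 32257; y_4 = 8·765 + 3·2024 = 12192.
  From (x_4, y_4) = (32257, 12192): x_5 = 8·32257 + 7·3·12192 = 514088; y_5 = 8·12192 + 3·32257 = 194307.
Step 3: Verify x_5² - 7·y_5² = 264286471744 - 264286471743 = 1 (should be 1). ✓

(x_1, y_1) = (8, 3); (x_5, y_5) = (514088, 194307).


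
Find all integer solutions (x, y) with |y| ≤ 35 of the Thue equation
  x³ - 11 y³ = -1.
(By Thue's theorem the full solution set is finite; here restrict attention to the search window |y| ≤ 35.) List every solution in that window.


The equation is x³ - 11y³ = -1. For fixed y, x³ = 11·y³ − 1, so a solution requires the RHS to be a perfect cube.
Strategy: iterate y from -35 to 35, compute RHS = 11·y³ − 1, and check whether it is a (positive or negative) perfect cube.
Check small values of y:
  y = 0: RHS = -1 = (-1)³ ⇒ x = -1 works.
  y = 1: RHS = 10 is not a perfect cube.
  y = -1: RHS = -12 is not a perfect cube.
  y = 2: RHS = 87 is not a perfect cube.
  y = -2: RHS = -89 is not a perfect cube.
  y = 3: RHS = 296 is not a perfect cube.
  y = -3: RHS = -298 is not a perfect cube.
Continuing the search up to |y| = 35 finds no further solutions beyond those listed.
Collected solutions: (-1, 0).

Solutions (with |y| ≤ 35): (-1, 0).


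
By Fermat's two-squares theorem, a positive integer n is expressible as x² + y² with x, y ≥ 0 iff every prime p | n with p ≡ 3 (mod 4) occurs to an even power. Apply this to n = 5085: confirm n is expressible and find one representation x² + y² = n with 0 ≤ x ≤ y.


Step 1: Factor n = 5085 = 3^2 · 5 · 113.
Step 2: Check the mod-4 condition on each prime factor: 3 ≡ 3 (mod 4), exponent 2 (must be even); 5 ≡ 1 (mod 4), exponent 1; 113 ≡ 1 (mod 4), exponent 1.
All primes ≡ 3 (mod 4) appear to even exponent (or don't appear), so by the two-squares theorem n IS expressible as a sum of two squares.
Step 3: Build a representation. Group n = k² · m with k = 3 and m = 5 · 113 = 565 (a product of primes ≡ 1 (mod 4)); a representation of m scales to one of n via (k·x)² + (k·y)² = k²(x² + y²). Each prime p ≡ 1 (mod 4) is itself a sum of two squares; find a² by testing p − a² for a perfect square:
  5: 5 − 1² = 4 = 2² ⇒ 5 = 1² + 2².
  113: 113 − 1² = 112, 113 − 2² = 109, 113 − 3² = 104, 113 − 4² = 97, 113 − 5² = 88, 113 − 6² = 77, 113 − 7² = 64 = 8² ⇒ 113 = 7² + 8².
  Combine using the Brahmagupta–Fibonacci identity (a² + b²)(c² + d²) = (ac − bd)² + (ad + bc)² = (ac + bd)² + (ad − bc)²:
  5 · 113 = 565: from (1² + 2²)(7² + 8²), take (1·7 − 2·8, 1·8 + 2·7) = (7 − 16, 8 + 14) = (-9, 22); dropping signs (only squares matter) gives (9, 22); check 9² + 22² = 81 + 484 = 565 ✓.
  Scale by k = 3: (3·9, 3·22) = (27, 66).
Step 4: Order so x ≤ y and verify: 27² + 66² = 729 + 4356 = 5085 = n. ✓

n = 5085 = 27² + 66² (one valid representation with x ≤ y).
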